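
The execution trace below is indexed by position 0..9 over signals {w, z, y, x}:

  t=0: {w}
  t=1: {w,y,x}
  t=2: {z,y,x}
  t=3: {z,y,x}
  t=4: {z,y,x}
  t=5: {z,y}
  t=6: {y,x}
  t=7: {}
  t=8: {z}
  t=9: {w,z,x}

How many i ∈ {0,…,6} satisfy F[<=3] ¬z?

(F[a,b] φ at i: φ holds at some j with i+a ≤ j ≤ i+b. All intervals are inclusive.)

6

Evaluate at each i in [0,6]:
  i=0: ✓ (witness j=0)
  i=1: ✓ (witness j=1)
  i=2: ✗ (none in [2,5])
  i=3: ✓ (witness j=6)
  i=4: ✓ (witness j=6)
  i=5: ✓ (witness j=6)
  i=6: ✓ (witness j=6)
Positions where it holds: {0, 1, 3, 4, 5, 6} → 6.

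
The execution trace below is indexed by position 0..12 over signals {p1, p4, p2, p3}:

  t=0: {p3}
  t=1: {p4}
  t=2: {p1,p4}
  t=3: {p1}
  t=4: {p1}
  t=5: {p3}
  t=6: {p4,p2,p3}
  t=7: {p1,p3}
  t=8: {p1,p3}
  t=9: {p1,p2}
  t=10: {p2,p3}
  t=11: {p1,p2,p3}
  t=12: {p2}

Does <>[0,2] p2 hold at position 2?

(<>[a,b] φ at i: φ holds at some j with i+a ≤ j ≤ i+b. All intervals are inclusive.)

False

Check p2 at each j in [2,4]:
  j=2: false
  j=3: false
  j=4: false
No position in the window satisfies it → formula fails.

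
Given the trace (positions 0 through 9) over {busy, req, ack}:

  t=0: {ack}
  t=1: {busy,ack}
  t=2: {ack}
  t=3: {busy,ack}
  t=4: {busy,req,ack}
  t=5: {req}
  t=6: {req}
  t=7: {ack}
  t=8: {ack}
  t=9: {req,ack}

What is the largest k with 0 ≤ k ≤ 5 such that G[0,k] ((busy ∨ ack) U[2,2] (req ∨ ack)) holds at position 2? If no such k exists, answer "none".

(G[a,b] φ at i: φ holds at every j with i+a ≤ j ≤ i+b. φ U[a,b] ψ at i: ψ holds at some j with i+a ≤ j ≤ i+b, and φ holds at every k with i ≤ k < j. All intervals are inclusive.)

((busy ∨ ack) U[2,2] (req ∨ ack)) must hold from j=2 onward; find where it first fails.
  j=2: holds
  j=3: holds
  j=4: fails
Holds on [2,3], so largest k = 1.

1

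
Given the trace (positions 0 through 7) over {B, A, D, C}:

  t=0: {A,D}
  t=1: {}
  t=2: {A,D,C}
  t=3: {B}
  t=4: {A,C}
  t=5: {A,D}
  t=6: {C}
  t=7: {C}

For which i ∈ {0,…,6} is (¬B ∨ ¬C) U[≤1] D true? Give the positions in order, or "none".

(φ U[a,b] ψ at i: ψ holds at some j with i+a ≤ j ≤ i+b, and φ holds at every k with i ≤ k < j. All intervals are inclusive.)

0, 1, 2, 4, 5

Evaluate at each i in [0,6]:
  i=0: ✓ (rhs at j=0)
  i=1: ✓ (rhs at j=2; lhs holds on [1,1])
  i=2: ✓ (rhs at j=2)
  i=3: ✗ (no rhs in [3,4])
  i=4: ✓ (rhs at j=5; lhs holds on [4,4])
  i=5: ✓ (rhs at j=5)
  i=6: ✗ (no rhs in [6,7])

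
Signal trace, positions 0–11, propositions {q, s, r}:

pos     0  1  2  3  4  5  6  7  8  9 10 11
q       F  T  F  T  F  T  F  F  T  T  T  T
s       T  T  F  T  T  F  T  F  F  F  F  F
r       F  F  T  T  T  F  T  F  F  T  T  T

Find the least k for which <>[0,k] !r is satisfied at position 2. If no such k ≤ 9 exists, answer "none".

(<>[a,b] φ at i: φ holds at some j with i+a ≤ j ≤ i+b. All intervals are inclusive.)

Scan j = 2,3,… for !r:
  j=2: fails
  j=3: fails
  j=4: fails
  j=5: holds
First hit at j=5, so smallest k = 5-2 = 3.

3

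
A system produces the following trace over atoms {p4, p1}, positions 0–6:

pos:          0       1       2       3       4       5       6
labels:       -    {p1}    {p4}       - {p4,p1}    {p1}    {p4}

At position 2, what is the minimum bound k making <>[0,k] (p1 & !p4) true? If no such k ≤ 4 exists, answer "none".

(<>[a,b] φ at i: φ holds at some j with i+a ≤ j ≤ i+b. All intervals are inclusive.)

3

Scan j = 2,3,… for (p1 & !p4):
  j=2: fails
  j=3: fails
  j=4: fails
  j=5: holds
First hit at j=5, so smallest k = 5-2 = 3.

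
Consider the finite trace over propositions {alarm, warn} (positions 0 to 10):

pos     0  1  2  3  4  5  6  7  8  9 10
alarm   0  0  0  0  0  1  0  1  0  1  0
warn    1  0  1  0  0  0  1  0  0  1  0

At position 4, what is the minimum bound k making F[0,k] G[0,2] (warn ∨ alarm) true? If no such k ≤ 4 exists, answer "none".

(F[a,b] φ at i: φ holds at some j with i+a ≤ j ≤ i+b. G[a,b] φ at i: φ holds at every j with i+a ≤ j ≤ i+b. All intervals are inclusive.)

Scan j = 4,5,… for G[0,2] (warn ∨ alarm):
  j=4: fails
  j=5: holds
First hit at j=5, so smallest k = 5-4 = 1.

1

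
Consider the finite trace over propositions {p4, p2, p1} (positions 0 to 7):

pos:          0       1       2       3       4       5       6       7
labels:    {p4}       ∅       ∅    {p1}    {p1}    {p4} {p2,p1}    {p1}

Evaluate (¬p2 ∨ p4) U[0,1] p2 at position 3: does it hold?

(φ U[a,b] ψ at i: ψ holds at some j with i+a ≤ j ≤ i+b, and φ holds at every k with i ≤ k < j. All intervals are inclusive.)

Need some j in [3,4] with p2, and (¬p2 ∨ p4) at every k in [3,j-1].
  j=3: p2 false.
  j=4: p2 false.
No j in the window works → until fails.

Does not hold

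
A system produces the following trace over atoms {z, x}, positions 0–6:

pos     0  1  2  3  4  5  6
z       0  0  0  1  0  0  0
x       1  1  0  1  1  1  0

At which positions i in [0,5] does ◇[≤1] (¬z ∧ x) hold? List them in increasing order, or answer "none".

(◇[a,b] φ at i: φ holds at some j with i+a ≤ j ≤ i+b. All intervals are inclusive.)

0, 1, 3, 4, 5

Evaluate at each i in [0,5]:
  i=0: ✓ (witness j=0)
  i=1: ✓ (witness j=1)
  i=2: ✗ (none in [2,3])
  i=3: ✓ (witness j=4)
  i=4: ✓ (witness j=4)
  i=5: ✓ (witness j=5)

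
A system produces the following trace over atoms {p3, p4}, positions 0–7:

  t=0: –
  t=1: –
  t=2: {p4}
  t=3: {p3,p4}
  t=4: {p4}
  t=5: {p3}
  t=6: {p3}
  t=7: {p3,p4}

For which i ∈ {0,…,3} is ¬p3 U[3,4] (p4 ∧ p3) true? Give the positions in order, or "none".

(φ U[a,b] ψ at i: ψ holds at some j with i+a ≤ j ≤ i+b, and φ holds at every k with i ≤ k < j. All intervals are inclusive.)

0

Evaluate at each i in [0,3]:
  i=0: ✓ (rhs at j=3; lhs holds on [0,2])
  i=1: ✗ (no rhs in [4,5])
  i=2: ✗ (no rhs in [5,6])
  i=3: ✗ (lhs fails at k=3 before rhs at j=7)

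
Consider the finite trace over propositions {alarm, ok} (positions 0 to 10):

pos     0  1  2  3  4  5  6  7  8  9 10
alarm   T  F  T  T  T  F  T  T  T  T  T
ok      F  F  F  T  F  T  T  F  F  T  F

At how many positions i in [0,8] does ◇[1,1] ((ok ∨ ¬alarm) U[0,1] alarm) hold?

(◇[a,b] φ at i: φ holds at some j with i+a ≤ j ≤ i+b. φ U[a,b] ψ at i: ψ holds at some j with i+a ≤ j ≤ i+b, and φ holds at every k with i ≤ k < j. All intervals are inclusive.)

9

Evaluate at each i in [0,8]:
  i=0: ✓ (witness j=1)
  i=1: ✓ (witness j=2)
  i=2: ✓ (witness j=3)
  i=3: ✓ (witness j=4)
  i=4: ✓ (witness j=5)
  i=5: ✓ (witness j=6)
  i=6: ✓ (witness j=7)
  i=7: ✓ (witness j=8)
  i=8: ✓ (witness j=9)
Positions where it holds: {0, 1, 2, 3, 4, 5, 6, 7, 8} → 9.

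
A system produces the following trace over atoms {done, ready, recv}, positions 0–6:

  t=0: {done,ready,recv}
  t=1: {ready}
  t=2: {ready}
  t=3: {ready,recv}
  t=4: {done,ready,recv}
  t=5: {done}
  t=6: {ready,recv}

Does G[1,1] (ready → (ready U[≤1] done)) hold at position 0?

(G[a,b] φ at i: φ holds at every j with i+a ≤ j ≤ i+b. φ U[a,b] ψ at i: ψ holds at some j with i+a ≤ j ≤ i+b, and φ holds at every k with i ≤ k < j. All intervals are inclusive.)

Does not hold

Check (ready → (ready U[≤1] done)) at every j in [1,1]:
  j=1: antecedent true; consequent fails → ✗
Fails at j=1 → formula fails.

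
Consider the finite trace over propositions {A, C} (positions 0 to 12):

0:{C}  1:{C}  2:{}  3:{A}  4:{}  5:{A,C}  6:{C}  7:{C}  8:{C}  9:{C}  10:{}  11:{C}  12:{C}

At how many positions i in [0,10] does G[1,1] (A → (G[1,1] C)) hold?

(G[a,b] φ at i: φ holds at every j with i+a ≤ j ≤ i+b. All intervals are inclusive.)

Evaluate at each i in [0,10]:
  i=0: ✓ (all of [1,1])
  i=1: ✓ (all of [2,2])
  i=2: ✗ (fails at j=3)
  i=3: ✓ (all of [4,4])
  i=4: ✓ (all of [5,5])
  i=5: ✓ (all of [6,6])
  i=6: ✓ (all of [7,7])
  i=7: ✓ (all of [8,8])
  i=8: ✓ (all of [9,9])
  i=9: ✓ (all of [10,10])
  i=10: ✓ (all of [11,11])
Positions where it holds: {0, 1, 3, 4, 5, 6, 7, 8, 9, 10} → 10.

10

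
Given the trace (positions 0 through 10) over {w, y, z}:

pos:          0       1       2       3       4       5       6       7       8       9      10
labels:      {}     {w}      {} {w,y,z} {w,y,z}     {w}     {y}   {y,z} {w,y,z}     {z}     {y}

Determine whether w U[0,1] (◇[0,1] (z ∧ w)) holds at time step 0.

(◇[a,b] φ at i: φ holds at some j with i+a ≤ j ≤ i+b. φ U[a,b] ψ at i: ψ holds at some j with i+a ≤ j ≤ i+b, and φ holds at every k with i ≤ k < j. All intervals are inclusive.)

Does not hold

Need some j in [0,1] with ◇[0,1] (z ∧ w), and w at every k in [0,j-1].
  j=0: ◇[0,1] (z ∧ w) — fails (none in [0,1]).
  j=1: ◇[0,1] (z ∧ w) — fails (none in [1,2]).
No j in the window works → until fails.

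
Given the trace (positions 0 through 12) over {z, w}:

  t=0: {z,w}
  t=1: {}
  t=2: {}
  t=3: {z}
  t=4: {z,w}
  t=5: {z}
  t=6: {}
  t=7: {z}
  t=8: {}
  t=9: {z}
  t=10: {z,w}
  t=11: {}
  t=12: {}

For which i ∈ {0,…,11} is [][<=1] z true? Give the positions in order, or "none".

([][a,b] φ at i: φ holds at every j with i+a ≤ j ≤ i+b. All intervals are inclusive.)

Evaluate at each i in [0,11]:
  i=0: ✗ (fails at j=1)
  i=1: ✗ (fails at j=1)
  i=2: ✗ (fails at j=2)
  i=3: ✓ (all of [3,4])
  i=4: ✓ (all of [4,5])
  i=5: ✗ (fails at j=6)
  i=6: ✗ (fails at j=6)
  i=7: ✗ (fails at j=8)
  i=8: ✗ (fails at j=8)
  i=9: ✓ (all of [9,10])
  i=10: ✗ (fails at j=11)
  i=11: ✗ (fails at j=11)

3, 4, 9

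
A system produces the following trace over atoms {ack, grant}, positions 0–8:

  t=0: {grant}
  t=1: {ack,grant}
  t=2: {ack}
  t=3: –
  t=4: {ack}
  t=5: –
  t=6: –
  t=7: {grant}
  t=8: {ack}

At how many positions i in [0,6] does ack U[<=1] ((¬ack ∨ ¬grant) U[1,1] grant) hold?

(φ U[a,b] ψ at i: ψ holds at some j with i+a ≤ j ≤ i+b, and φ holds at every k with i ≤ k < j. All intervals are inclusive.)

2

Evaluate at each i in [0,6]:
  i=0: ✓ (rhs at j=0)
  i=1: ✗ (no rhs in [1,2])
  i=2: ✗ (no rhs in [2,3])
  i=3: ✗ (no rhs in [3,4])
  i=4: ✗ (no rhs in [4,5])
  i=5: ✗ (lhs fails at k=5 before rhs at j=6)
  i=6: ✓ (rhs at j=6)
Positions where it holds: {0, 6} → 2.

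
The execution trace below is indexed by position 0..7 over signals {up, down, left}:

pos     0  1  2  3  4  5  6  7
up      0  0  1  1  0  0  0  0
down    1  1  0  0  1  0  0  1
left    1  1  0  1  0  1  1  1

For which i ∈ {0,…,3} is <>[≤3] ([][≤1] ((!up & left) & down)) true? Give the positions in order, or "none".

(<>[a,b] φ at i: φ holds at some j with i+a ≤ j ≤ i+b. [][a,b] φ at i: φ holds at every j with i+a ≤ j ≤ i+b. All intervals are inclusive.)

Evaluate at each i in [0,3]:
  i=0: ✓ (witness j=0)
  i=1: ✗ (none in [1,4])
  i=2: ✗ (none in [2,5])
  i=3: ✗ (none in [3,6])

0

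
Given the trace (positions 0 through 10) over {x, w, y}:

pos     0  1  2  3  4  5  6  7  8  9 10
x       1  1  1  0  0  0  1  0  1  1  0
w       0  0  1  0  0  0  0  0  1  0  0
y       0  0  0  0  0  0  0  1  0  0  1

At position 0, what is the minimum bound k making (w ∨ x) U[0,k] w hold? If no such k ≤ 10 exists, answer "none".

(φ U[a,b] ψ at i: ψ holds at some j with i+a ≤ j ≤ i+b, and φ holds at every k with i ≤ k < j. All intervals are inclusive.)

Need earliest j ≥ 0 with w, and (w ∨ x) at every k in [0,j-1].
  j=0: rhs fails.
  j=1: rhs fails.
  j=2: rhs holds; lhs holds on [0,1]. k = 2.

2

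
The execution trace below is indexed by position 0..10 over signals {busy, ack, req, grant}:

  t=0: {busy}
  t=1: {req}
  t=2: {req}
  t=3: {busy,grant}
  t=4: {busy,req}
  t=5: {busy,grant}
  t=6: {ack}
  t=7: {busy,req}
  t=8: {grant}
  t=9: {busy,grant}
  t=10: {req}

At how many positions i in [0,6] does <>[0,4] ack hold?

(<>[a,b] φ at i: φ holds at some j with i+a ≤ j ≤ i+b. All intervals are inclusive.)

5

Evaluate at each i in [0,6]:
  i=0: ✗ (none in [0,4])
  i=1: ✗ (none in [1,5])
  i=2: ✓ (witness j=6)
  i=3: ✓ (witness j=6)
  i=4: ✓ (witness j=6)
  i=5: ✓ (witness j=6)
  i=6: ✓ (witness j=6)
Positions where it holds: {2, 3, 4, 5, 6} → 5.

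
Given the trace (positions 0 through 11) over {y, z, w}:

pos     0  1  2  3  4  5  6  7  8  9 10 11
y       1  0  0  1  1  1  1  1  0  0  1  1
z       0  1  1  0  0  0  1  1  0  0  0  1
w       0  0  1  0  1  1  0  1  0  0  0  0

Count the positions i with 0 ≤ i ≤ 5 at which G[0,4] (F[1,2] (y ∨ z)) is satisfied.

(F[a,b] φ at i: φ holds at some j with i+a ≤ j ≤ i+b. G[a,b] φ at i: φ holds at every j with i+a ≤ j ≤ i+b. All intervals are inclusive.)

Evaluate at each i in [0,5]:
  i=0: ✓ (all of [0,4])
  i=1: ✓ (all of [1,5])
  i=2: ✓ (all of [2,6])
  i=3: ✗ (fails at j=7)
  i=4: ✗ (fails at j=7)
  i=5: ✗ (fails at j=7)
Positions where it holds: {0, 1, 2} → 3.

3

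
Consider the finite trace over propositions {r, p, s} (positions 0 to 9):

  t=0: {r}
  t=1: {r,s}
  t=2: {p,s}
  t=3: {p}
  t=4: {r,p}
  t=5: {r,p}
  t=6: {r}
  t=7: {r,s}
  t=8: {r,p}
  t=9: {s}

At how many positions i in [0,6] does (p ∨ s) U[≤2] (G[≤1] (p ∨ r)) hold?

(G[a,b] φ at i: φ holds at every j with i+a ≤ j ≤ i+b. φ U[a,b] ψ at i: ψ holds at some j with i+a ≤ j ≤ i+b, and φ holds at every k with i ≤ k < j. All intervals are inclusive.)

7

Evaluate at each i in [0,6]:
  i=0: ✓ (rhs at j=0)
  i=1: ✓ (rhs at j=1)
  i=2: ✓ (rhs at j=2)
  i=3: ✓ (rhs at j=3)
  i=4: ✓ (rhs at j=4)
  i=5: ✓ (rhs at j=5)
  i=6: ✓ (rhs at j=6)
Positions where it holds: {0, 1, 2, 3, 4, 5, 6} → 7.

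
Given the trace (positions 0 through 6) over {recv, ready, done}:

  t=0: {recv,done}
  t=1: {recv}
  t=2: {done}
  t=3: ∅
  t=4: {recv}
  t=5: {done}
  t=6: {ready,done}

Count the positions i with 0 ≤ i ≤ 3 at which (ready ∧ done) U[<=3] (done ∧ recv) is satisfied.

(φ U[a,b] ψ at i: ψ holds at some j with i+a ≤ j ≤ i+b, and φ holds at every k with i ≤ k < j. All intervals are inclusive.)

Evaluate at each i in [0,3]:
  i=0: ✓ (rhs at j=0)
  i=1: ✗ (no rhs in [1,4])
  i=2: ✗ (no rhs in [2,5])
  i=3: ✗ (no rhs in [3,6])
Positions where it holds: {0} → 1.

1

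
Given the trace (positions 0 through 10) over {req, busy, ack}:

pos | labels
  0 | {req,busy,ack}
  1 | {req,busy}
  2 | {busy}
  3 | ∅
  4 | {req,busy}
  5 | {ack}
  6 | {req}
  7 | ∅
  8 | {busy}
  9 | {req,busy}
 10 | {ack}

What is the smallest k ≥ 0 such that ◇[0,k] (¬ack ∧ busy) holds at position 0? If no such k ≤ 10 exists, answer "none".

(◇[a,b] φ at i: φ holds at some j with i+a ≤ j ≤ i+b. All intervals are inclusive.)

Scan j = 0,1,… for (¬ack ∧ busy):
  j=0: fails
  j=1: holds
First hit at j=1, so smallest k = 1-0 = 1.

1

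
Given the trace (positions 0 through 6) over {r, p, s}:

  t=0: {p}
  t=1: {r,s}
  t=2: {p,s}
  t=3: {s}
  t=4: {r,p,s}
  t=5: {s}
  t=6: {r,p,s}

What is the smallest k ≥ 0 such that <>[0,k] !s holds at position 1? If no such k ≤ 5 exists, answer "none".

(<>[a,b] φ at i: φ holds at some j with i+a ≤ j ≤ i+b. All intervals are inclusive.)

none

Scan j = 1,2,… for !s:
  j=1: fails
  j=2: fails
  j=3: fails
  j=4: fails
  j=5: fails
  j=6: fails
No j in [1,6] satisfies it → none.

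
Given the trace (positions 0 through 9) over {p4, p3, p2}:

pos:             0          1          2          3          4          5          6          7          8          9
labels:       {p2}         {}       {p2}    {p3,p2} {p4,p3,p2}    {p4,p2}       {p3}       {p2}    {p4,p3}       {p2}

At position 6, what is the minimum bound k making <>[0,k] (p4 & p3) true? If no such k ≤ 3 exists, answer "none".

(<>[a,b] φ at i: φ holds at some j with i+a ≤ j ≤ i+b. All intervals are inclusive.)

Scan j = 6,7,… for (p4 & p3):
  j=6: fails
  j=7: fails
  j=8: holds
First hit at j=8, so smallest k = 8-6 = 2.

2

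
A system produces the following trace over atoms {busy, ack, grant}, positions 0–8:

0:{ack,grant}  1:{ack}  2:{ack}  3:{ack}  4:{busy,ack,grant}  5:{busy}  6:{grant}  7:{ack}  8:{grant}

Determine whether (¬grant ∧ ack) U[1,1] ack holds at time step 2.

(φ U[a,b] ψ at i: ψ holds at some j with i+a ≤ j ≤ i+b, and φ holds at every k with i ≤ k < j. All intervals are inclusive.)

True

Need some j in [3,3] with ack, and (¬grant ∧ ack) at every k in [2,j-1].
  j=3: ack holds; (¬grant ∧ ack) holds at every k in [2,2] → satisfied.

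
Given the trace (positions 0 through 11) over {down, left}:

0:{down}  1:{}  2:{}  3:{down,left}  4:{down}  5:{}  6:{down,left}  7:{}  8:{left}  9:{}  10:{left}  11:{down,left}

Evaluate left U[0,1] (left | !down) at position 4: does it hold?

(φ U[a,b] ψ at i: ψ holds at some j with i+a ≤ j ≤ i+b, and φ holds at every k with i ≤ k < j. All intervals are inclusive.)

Does not hold

Need some j in [4,5] with (left | !down), and left at every k in [4,j-1].
  j=4: (left | !down) false.
  j=5: (left | !down) holds, but left fails at k=4 → not this j.
No j in the window works → until fails.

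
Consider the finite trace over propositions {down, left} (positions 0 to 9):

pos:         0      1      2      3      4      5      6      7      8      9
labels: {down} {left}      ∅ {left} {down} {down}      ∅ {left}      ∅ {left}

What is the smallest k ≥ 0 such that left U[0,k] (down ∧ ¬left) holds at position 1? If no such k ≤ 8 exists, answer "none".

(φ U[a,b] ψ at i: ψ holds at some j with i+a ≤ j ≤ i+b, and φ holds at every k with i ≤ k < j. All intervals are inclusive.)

none

Need earliest j ≥ 1 with (down ∧ ¬left), and left at every k in [1,j-1].
  j=1: rhs fails.
  j=2: rhs fails.
  j=3: rhs fails.
  j=4: rhs holds but lhs fails at k=2.
  j=5: rhs holds but lhs fails at k=2.
  j=6: rhs fails.
  j=7: rhs fails.
  j=8: rhs fails.
  j=9: rhs fails.
No witness within the range → none.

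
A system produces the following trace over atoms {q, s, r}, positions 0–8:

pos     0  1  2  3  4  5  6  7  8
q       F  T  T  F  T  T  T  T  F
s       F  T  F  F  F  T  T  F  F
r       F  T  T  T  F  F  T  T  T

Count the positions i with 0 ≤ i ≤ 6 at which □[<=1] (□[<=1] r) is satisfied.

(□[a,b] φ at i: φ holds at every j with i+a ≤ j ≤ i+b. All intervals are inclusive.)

2

Evaluate at each i in [0,6]:
  i=0: ✗ (fails at j=0)
  i=1: ✓ (all of [1,2])
  i=2: ✗ (fails at j=3)
  i=3: ✗ (fails at j=3)
  i=4: ✗ (fails at j=4)
  i=5: ✗ (fails at j=5)
  i=6: ✓ (all of [6,7])
Positions where it holds: {1, 6} → 2.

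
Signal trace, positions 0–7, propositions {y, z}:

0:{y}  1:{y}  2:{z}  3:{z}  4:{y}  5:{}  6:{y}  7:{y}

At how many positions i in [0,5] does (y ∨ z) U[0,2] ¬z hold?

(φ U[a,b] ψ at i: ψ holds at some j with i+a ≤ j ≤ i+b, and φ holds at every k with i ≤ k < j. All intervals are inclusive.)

6

Evaluate at each i in [0,5]:
  i=0: ✓ (rhs at j=0)
  i=1: ✓ (rhs at j=1)
  i=2: ✓ (rhs at j=4; lhs holds on [2,3])
  i=3: ✓ (rhs at j=4; lhs holds on [3,3])
  i=4: ✓ (rhs at j=4)
  i=5: ✓ (rhs at j=5)
Positions where it holds: {0, 1, 2, 3, 4, 5} → 6.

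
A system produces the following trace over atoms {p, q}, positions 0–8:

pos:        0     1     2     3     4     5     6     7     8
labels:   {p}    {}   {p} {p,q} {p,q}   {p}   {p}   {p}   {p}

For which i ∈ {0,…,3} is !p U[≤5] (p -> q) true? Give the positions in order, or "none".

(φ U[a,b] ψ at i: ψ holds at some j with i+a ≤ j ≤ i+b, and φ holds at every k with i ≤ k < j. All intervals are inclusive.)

1, 3

Evaluate at each i in [0,3]:
  i=0: ✗ (lhs fails at k=0 before rhs at j=1)
  i=1: ✓ (rhs at j=1)
  i=2: ✗ (lhs fails at k=2 before rhs at j=3)
  i=3: ✓ (rhs at j=3)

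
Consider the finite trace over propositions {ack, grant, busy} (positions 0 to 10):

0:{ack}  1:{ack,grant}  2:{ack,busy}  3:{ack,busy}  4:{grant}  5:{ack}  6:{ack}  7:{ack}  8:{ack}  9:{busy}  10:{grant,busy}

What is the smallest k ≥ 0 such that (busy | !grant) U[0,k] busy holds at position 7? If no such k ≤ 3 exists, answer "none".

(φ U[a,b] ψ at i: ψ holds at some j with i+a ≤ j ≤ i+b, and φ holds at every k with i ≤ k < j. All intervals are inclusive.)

2

Need earliest j ≥ 7 with busy, and (busy | !grant) at every k in [7,j-1].
  j=7: rhs fails.
  j=8: rhs fails.
  j=9: rhs holds; lhs holds on [7,8]. k = 2.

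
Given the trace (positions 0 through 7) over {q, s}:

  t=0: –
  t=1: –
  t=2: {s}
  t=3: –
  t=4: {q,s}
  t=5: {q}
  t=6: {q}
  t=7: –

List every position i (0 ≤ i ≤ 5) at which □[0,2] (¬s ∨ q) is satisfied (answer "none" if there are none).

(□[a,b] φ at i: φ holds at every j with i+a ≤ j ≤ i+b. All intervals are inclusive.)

Evaluate at each i in [0,5]:
  i=0: ✗ (fails at j=2)
  i=1: ✗ (fails at j=2)
  i=2: ✗ (fails at j=2)
  i=3: ✓ (all of [3,5])
  i=4: ✓ (all of [4,6])
  i=5: ✓ (all of [5,7])

3, 4, 5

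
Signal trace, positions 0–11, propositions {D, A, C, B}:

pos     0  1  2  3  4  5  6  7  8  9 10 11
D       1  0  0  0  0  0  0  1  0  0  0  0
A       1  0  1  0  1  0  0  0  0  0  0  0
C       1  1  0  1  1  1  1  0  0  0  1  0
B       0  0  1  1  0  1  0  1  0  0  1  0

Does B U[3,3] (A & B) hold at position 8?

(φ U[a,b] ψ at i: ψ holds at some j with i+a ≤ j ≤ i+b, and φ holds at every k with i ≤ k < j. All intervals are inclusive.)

Does not hold

Need some j in [11,11] with (A & B), and B at every k in [8,j-1].
  j=11: (A & B) false.
No j in the window works → until fails.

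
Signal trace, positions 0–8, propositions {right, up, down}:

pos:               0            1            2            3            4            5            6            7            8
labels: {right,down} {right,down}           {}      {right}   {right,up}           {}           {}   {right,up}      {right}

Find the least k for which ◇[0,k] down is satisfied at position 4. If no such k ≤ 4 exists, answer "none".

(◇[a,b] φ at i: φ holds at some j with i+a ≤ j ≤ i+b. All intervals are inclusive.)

Scan j = 4,5,… for down:
  j=4: fails
  j=5: fails
  j=6: fails
  j=7: fails
  j=8: fails
No j in [4,8] satisfies it → none.

none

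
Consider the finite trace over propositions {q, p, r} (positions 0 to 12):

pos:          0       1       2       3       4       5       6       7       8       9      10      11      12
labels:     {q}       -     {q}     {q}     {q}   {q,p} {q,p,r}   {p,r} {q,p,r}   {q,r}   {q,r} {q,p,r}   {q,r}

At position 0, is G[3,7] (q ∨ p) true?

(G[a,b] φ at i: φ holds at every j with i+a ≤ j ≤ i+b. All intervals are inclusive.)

Check (q ∨ p) at every j in [3,7]:
  j=3: true
  j=4: true
  j=5: true
  j=6: true
  j=7: true
All positions satisfy it → formula holds.

Holds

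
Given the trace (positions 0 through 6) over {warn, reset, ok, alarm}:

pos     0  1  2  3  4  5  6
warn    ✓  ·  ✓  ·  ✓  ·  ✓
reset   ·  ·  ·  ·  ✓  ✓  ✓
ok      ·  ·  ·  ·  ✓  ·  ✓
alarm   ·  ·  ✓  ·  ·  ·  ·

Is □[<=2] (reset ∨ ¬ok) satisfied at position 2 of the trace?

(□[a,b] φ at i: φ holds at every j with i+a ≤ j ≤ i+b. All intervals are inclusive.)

Check (reset ∨ ¬ok) at every j in [2,4]:
  j=2: true
  j=3: true
  j=4: true
All positions satisfy it → formula holds.

Holds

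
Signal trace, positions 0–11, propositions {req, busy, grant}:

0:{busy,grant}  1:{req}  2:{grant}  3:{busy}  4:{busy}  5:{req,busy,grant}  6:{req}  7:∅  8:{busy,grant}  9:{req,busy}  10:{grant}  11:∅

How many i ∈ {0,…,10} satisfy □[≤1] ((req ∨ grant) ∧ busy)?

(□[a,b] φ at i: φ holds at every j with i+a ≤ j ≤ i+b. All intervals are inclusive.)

1

Evaluate at each i in [0,10]:
  i=0: ✗ (fails at j=1)
  i=1: ✗ (fails at j=1)
  i=2: ✗ (fails at j=2)
  i=3: ✗ (fails at j=3)
  i=4: ✗ (fails at j=4)
  i=5: ✗ (fails at j=6)
  i=6: ✗ (fails at j=6)
  i=7: ✗ (fails at j=7)
  i=8: ✓ (all of [8,9])
  i=9: ✗ (fails at j=10)
  i=10: ✗ (fails at j=10)
Positions where it holds: {8} → 1.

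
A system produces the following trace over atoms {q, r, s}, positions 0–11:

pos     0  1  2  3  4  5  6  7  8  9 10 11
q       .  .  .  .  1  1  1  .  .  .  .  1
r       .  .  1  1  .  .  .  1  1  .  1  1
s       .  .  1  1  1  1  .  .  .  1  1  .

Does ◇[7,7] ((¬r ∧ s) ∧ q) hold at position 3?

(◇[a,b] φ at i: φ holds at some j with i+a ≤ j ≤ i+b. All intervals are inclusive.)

Check ((¬r ∧ s) ∧ q) at each j in [10,10]:
  j=10: false
No position in the window satisfies it → formula fails.

Does not hold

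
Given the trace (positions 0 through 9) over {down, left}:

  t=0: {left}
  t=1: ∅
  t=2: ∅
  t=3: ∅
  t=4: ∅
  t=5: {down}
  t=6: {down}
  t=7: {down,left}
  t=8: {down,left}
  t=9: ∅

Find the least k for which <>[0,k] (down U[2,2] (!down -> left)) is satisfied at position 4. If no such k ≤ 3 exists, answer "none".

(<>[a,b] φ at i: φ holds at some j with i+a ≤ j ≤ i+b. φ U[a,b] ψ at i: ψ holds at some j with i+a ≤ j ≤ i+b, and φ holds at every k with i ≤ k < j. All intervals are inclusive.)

1

Scan j = 4,5,… for (down U[2,2] (!down -> left)):
  j=4: fails
  j=5: holds
First hit at j=5, so smallest k = 5-4 = 1.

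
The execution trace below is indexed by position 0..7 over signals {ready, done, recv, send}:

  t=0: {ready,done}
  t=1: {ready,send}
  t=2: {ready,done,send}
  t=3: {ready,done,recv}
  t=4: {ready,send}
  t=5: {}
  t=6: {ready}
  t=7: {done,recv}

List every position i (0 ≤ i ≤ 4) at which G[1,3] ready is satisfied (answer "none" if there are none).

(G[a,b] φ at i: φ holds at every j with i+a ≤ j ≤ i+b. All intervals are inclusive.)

0, 1

Evaluate at each i in [0,4]:
  i=0: ✓ (all of [1,3])
  i=1: ✓ (all of [2,4])
  i=2: ✗ (fails at j=5)
  i=3: ✗ (fails at j=5)
  i=4: ✗ (fails at j=5)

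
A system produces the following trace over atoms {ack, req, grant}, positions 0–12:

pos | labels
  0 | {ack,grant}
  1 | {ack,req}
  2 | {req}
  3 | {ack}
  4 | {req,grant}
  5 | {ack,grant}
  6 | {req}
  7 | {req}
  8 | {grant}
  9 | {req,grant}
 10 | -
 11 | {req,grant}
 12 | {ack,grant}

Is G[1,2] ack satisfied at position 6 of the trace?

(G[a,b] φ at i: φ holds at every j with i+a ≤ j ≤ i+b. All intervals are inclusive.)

Check ack at every j in [7,8]:
  j=7: false
  j=8: false
Fails at j=7 → formula fails.

No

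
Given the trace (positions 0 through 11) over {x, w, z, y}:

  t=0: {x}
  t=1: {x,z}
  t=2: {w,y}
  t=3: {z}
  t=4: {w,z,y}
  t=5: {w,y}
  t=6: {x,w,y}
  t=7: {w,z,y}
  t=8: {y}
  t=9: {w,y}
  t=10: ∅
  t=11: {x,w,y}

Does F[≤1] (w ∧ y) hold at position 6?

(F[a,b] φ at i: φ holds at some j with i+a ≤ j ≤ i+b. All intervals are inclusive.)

Holds

Check (w ∧ y) at each j in [6,7]:
  j=6: true
  j=7: true
Found at j=6 → formula holds.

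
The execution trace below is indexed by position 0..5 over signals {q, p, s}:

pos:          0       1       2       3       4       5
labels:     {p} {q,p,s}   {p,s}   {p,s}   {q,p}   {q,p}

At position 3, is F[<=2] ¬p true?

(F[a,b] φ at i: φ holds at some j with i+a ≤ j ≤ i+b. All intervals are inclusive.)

False

Check ¬p at each j in [3,5]:
  j=3: false
  j=4: false
  j=5: false
No position in the window satisfies it → formula fails.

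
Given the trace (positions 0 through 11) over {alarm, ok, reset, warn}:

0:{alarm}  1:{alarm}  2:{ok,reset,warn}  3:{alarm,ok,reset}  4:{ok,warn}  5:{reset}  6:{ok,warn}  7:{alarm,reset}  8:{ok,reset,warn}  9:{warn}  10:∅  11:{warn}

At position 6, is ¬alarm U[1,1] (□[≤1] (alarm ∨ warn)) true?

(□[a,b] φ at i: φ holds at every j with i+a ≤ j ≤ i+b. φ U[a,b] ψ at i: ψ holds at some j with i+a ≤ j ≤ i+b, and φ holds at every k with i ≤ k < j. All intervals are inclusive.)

Need some j in [7,7] with □[≤1] (alarm ∨ warn), and ¬alarm at every k in [6,j-1].
  j=7: □[≤1] (alarm ∨ warn) holds; ¬alarm holds at every k in [6,6] → satisfied.

Yes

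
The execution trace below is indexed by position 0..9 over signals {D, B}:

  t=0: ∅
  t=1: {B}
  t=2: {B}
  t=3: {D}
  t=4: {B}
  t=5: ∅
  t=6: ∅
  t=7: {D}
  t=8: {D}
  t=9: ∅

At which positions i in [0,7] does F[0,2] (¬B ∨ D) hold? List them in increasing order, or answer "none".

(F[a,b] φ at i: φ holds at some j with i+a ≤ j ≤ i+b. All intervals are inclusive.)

Evaluate at each i in [0,7]:
  i=0: ✓ (witness j=0)
  i=1: ✓ (witness j=3)
  i=2: ✓ (witness j=3)
  i=3: ✓ (witness j=3)
  i=4: ✓ (witness j=5)
  i=5: ✓ (witness j=5)
  i=6: ✓ (witness j=6)
  i=7: ✓ (witness j=7)

0, 1, 2, 3, 4, 5, 6, 7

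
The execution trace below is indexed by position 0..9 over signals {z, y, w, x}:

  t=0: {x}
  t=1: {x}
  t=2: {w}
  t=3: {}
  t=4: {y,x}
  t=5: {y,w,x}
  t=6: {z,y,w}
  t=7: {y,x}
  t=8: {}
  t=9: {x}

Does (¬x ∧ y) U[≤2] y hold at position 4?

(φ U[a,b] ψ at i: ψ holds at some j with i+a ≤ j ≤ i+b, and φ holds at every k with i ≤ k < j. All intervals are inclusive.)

Yes

Need some j in [4,6] with y, and (¬x ∧ y) at every k in [4,j-1].
  j=4: y holds; no prefix to check → satisfied.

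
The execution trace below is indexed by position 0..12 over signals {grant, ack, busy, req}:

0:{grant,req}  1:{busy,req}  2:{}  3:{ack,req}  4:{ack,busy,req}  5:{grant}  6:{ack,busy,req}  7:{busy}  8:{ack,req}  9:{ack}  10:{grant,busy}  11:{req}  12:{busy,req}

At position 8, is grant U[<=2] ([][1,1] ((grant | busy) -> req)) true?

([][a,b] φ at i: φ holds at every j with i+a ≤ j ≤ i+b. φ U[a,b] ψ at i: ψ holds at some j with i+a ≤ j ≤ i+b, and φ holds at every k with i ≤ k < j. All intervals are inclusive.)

Need some j in [8,10] with [][1,1] ((grant | busy) -> req), and grant at every k in [8,j-1].
  j=8: [][1,1] ((grant | busy) -> req) holds; no prefix to check → satisfied.

True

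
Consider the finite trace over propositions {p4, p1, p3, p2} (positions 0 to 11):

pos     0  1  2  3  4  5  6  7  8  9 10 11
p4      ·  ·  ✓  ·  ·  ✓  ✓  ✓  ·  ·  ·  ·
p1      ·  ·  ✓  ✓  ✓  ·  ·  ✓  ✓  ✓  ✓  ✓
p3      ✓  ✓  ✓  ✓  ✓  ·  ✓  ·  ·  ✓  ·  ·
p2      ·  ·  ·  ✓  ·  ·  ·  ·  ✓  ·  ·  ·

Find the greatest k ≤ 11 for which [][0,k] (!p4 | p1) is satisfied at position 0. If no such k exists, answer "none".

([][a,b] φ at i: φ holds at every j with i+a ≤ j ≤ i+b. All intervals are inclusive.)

4

(!p4 | p1) must hold from j=0 onward; find where it first fails.
  j=0: holds
  j=1: holds
  j=2: holds
  j=3: holds
  j=4: holds
  j=5: fails
Holds on [0,4], so largest k = 4.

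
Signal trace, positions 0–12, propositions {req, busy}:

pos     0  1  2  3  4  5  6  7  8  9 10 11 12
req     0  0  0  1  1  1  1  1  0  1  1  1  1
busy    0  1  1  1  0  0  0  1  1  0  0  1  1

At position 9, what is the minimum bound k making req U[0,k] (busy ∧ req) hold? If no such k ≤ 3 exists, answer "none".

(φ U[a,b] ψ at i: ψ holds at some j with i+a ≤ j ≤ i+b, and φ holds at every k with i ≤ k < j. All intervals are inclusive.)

Need earliest j ≥ 9 with (busy ∧ req), and req at every k in [9,j-1].
  j=9: rhs fails.
  j=10: rhs fails.
  j=11: rhs holds; lhs holds on [9,10]. k = 2.

2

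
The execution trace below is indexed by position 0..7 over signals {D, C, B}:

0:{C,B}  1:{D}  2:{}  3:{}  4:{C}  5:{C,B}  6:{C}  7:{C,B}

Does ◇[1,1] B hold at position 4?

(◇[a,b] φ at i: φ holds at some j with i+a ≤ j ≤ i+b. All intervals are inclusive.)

Check B at each j in [5,5]:
  j=5: true
Found at j=5 → formula holds.

Holds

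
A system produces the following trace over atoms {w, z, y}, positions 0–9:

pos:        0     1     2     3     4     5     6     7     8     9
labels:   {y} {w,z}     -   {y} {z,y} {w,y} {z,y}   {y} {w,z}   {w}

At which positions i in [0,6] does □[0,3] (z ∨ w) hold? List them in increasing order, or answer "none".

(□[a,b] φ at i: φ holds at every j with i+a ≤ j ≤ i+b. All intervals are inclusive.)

none

Evaluate at each i in [0,6]:
  i=0: ✗ (fails at j=0)
  i=1: ✗ (fails at j=2)
  i=2: ✗ (fails at j=2)
  i=3: ✗ (fails at j=3)
  i=4: ✗ (fails at j=7)
  i=5: ✗ (fails at j=7)
  i=6: ✗ (fails at j=7)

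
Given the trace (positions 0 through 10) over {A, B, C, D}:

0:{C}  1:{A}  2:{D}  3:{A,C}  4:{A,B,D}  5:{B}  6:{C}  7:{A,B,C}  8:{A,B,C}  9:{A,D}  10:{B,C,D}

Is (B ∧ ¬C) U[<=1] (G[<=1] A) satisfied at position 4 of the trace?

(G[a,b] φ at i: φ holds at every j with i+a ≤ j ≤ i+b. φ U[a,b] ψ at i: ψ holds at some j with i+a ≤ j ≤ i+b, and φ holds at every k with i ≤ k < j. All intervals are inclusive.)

No

Need some j in [4,5] with G[<=1] A, and (B ∧ ¬C) at every k in [4,j-1].
  j=4: G[<=1] A — fails at 5.
  j=5: G[<=1] A — fails at 5.
No j in the window works → until fails.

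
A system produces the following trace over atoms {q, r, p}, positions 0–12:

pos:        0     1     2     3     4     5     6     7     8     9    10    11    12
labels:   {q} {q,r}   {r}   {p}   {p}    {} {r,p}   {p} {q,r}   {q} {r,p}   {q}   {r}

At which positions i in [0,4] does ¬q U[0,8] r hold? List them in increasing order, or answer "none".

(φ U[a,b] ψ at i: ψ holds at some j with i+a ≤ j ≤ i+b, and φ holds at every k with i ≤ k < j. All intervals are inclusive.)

1, 2, 3, 4

Evaluate at each i in [0,4]:
  i=0: ✗ (lhs fails at k=0 before rhs at j=1)
  i=1: ✓ (rhs at j=1)
  i=2: ✓ (rhs at j=2)
  i=3: ✓ (rhs at j=6; lhs holds on [3,5])
  i=4: ✓ (rhs at j=6; lhs holds on [4,5])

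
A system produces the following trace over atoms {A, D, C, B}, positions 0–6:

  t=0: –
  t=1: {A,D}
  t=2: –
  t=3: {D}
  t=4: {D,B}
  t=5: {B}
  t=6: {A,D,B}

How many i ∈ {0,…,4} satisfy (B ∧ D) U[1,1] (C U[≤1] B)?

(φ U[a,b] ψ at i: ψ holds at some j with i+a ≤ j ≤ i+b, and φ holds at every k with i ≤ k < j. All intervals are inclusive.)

Evaluate at each i in [0,4]:
  i=0: ✗ (no rhs in [1,1])
  i=1: ✗ (no rhs in [2,2])
  i=2: ✗ (no rhs in [3,3])
  i=3: ✗ (lhs fails at k=3 before rhs at j=4)
  i=4: ✓ (rhs at j=5; lhs holds on [4,4])
Positions where it holds: {4} → 1.

1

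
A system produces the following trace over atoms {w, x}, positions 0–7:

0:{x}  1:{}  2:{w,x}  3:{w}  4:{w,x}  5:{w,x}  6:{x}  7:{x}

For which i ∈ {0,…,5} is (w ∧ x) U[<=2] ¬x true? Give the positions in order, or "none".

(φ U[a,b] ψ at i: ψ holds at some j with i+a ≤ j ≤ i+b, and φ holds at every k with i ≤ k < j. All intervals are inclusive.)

1, 2, 3

Evaluate at each i in [0,5]:
  i=0: ✗ (lhs fails at k=0 before rhs at j=1)
  i=1: ✓ (rhs at j=1)
  i=2: ✓ (rhs at j=3; lhs holds on [2,2])
  i=3: ✓ (rhs at j=3)
  i=4: ✗ (no rhs in [4,6])
  i=5: ✗ (no rhs in [5,7])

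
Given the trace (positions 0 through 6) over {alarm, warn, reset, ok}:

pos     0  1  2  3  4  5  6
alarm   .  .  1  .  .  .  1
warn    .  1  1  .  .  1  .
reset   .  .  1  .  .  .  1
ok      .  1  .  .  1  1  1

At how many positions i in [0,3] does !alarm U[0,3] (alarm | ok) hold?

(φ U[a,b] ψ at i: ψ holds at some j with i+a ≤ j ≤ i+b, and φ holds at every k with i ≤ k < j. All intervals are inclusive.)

4

Evaluate at each i in [0,3]:
  i=0: ✓ (rhs at j=1; lhs holds on [0,0])
  i=1: ✓ (rhs at j=1)
  i=2: ✓ (rhs at j=2)
  i=3: ✓ (rhs at j=4; lhs holds on [3,3])
Positions where it holds: {0, 1, 2, 3} → 4.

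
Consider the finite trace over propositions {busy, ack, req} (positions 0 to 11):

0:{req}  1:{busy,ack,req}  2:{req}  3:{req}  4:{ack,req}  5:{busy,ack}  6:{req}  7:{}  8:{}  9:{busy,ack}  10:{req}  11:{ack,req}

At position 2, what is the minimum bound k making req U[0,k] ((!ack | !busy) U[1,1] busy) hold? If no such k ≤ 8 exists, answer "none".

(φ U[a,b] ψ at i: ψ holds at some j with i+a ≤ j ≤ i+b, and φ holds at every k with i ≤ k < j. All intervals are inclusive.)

Need earliest j ≥ 2 with ((!ack | !busy) U[1,1] busy), and req at every k in [2,j-1].
  j=2: rhs fails.
  j=3: rhs fails.
  j=4: rhs holds; lhs holds on [2,3]. k = 2.

2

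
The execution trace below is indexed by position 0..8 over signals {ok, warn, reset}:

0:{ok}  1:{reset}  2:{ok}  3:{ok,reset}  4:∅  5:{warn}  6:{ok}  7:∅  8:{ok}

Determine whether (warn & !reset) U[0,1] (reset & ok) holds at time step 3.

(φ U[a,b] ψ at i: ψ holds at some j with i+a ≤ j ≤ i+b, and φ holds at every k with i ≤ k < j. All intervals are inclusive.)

Need some j in [3,4] with (reset & ok), and (warn & !reset) at every k in [3,j-1].
  j=3: (reset & ok) holds; no prefix to check → satisfied.

True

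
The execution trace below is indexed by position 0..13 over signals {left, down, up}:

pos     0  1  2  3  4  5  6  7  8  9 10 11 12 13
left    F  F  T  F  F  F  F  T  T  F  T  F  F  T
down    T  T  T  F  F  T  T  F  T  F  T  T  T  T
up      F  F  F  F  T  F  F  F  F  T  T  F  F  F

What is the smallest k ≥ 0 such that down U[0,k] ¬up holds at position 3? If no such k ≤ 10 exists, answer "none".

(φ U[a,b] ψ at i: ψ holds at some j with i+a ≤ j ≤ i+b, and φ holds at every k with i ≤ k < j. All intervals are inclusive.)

Need earliest j ≥ 3 with ¬up, and down at every k in [3,j-1].
  j=3: rhs holds (empty prefix). k = 0.

0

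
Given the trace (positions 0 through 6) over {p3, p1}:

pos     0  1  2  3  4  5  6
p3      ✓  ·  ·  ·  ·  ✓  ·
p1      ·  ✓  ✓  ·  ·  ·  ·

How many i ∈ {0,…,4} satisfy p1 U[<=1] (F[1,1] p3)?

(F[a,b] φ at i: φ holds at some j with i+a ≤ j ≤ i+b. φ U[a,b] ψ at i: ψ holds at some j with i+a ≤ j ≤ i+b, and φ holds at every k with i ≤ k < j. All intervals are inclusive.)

Evaluate at each i in [0,4]:
  i=0: ✗ (no rhs in [0,1])
  i=1: ✗ (no rhs in [1,2])
  i=2: ✗ (no rhs in [2,3])
  i=3: ✗ (lhs fails at k=3 before rhs at j=4)
  i=4: ✓ (rhs at j=4)
Positions where it holds: {4} → 1.

1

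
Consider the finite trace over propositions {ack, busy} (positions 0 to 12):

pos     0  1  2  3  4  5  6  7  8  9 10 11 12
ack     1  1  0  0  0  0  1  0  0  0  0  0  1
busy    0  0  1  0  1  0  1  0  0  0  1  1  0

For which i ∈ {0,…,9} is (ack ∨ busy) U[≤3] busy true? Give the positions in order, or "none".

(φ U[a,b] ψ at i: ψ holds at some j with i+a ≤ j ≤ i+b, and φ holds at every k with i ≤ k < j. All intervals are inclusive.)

0, 1, 2, 4, 6

Evaluate at each i in [0,9]:
  i=0: ✓ (rhs at j=2; lhs holds on [0,1])
  i=1: ✓ (rhs at j=2; lhs holds on [1,1])
  i=2: ✓ (rhs at j=2)
  i=3: ✗ (lhs fails at k=3 before rhs at j=4)
  i=4: ✓ (rhs at j=4)
  i=5: ✗ (lhs fails at k=5 before rhs at j=6)
  i=6: ✓ (rhs at j=6)
  i=7: ✗ (lhs fails at k=7 before rhs at j=10)
  i=8: ✗ (lhs fails at k=8 before rhs at j=10)
  i=9: ✗ (lhs fails at k=9 before rhs at j=10)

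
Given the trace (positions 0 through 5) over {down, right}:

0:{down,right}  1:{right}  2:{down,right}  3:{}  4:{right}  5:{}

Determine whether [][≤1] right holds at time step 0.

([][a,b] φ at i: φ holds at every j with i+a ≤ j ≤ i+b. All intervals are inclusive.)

Yes

Check right at every j in [0,1]:
  j=0: true
  j=1: true
All positions satisfy it → formula holds.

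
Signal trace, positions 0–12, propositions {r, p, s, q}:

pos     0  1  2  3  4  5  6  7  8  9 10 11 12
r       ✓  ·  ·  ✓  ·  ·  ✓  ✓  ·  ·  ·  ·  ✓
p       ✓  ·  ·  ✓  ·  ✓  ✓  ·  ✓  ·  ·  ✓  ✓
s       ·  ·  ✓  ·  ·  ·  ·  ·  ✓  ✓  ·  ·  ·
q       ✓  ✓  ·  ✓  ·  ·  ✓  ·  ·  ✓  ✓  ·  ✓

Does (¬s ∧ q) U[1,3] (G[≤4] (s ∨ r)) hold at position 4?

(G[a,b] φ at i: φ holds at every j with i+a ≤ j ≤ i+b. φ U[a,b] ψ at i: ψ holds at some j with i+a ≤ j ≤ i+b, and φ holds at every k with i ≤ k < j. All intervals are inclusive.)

No

Need some j in [5,7] with G[≤4] (s ∨ r), and (¬s ∧ q) at every k in [4,j-1].
  j=5: G[≤4] (s ∨ r) — fails at 5.
  j=6: G[≤4] (s ∨ r) — fails at 10.
  j=7: G[≤4] (s ∨ r) — fails at 10.
No j in the window works → until fails.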